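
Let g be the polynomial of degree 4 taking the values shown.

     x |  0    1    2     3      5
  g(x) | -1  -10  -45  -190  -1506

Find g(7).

Using the Lagrange interpolation formula with nodes 0, 1, 2, 3, 5:
  L_0(x) = (x - 1)(x - 2)(x - 3)(x - 5) / 30
  L_1(x) = x(x - 2)(x - 3)(x - 5) / -8
  L_2(x) = x(x - 1)(x - 3)(x - 5) / 6
  L_3(x) = x(x - 1)(x - 2)(x - 5) / -12
  L_4(x) = x(x - 1)(x - 2)(x - 3) / 120
Then g(x) = -1·L_0(x) - 10·L_1(x) - 45·L_2(x) - 190·L_3(x) - 1506·L_4(x).
Expanding and collecting terms gives g(x) = -3x^4 + 4x^3 - 4x^2 - 6x - 1.
Evaluating at x = 7: g(7) = -6070.

-6070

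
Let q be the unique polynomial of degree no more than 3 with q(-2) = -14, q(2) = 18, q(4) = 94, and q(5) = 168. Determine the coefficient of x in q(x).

4

Write q(x) = ax^3 + bx^2 + cx + d. Substituting each data point gives a linear system:
  -8a + 4b - 2c + d = -14
  8a + 4b + 2c + d = 18
  64a + 16b + 4c + d = 94
  125a + 25b + 5c + d = 168
Solving the system yields a = 1, b = 1, c = 4, d = -2.
So q(x) = x^3 + x^2 + 4x - 2.
The coefficient of x is 4.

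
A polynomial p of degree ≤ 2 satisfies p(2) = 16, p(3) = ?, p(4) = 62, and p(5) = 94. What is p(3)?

The 3 known points determine the degree-2 polynomial uniquely.
Write p(t) = at^2 + bt + c. Substituting each data point gives a linear system:
  4a + 2b + c = 16
  16a + 4b + c = 62
  25a + 5b + c = 94
Solving the system yields a = 3, b = 5, c = -6.
So p(t) = 3t^2 + 5t - 6.
Then p(3) = 36.

36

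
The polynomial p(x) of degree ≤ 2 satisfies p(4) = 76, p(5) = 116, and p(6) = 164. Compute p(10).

436

Forward differences of the values at x = 4, 5, 6:
  p  : 76  116  164
  Δ  : 40  48
  Δ^2: 8
The second differences are constant, confirming degree 2.
Interpolating (Newton forward form) and evaluating at x = 10 gives p(10) = 436.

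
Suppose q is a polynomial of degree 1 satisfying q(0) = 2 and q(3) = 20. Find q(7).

Write q(t) = at + b. Substituting each data point gives a linear system:
  b = 2
  3a + b = 20
Solving the system yields a = 6, b = 2.
So q(t) = 6t + 2.
Then q(7) = 44.

44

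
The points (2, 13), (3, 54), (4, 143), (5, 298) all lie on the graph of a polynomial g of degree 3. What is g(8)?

Write g(t) = at^3 + bt^2 + ct + d. Substituting each data point gives a linear system:
  8a + 4b + 2c + d = 13
  27a + 9b + 3c + d = 54
  64a + 16b + 4c + d = 143
  125a + 25b + 5c + d = 298
Solving the system yields a = 3, b = -3, c = -1, d = 3.
So g(t) = 3t^3 - 3t^2 - t + 3.
Then g(8) = 1339.

1339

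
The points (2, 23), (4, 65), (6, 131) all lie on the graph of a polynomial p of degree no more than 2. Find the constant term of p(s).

Write p(s) = as^2 + bs + c. Substituting each data point gives a linear system:
  4a + 2b + c = 23
  16a + 4b + c = 65
  36a + 6b + c = 131
Solving the system yields a = 3, b = 3, c = 5.
So p(s) = 3s² + 3s + 5.
The constant term is 5.

5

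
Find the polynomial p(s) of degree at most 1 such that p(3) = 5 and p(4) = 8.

p(s) = 3s - 4

Using the Lagrange interpolation formula with nodes 3, 4:
  L_0(s) = (s - 4) / -1
  L_1(s) = (s - 3) / 1
Then p(s) = 5·L_0(s) + 8·L_1(s).
Expanding and collecting terms gives p(s) = 3s - 4.
Check: p(3) = 5. ✓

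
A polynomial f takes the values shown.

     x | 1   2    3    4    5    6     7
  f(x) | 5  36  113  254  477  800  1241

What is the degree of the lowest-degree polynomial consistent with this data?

Forward differences of the values at x = 1, 2, 3, 4, 5, 6, 7:
  f  : 5  36  113  254  477  800  1241
  Δ  : 31  77  141  223  323  441
  Δ^2: 46  64  82  100  118
  Δ^3: 18  18  18  18
  Δ^4: 0  0  0
  Δ^5: 0  0
  Δ^6: 0
The third differences are constant (18) and nonzero, while all higher differences vanish, so the minimal degree is 3.

3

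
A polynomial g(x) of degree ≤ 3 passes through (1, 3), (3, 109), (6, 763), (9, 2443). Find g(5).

Using the Lagrange interpolation formula with nodes 1, 3, 6, 9:
  L_0(x) = (x - 3)(x - 6)(x - 9) / -80
  L_1(x) = (x - 1)(x - 6)(x - 9) / 36
  L_2(x) = (x - 1)(x - 3)(x - 9) / -45
  L_3(x) = (x - 1)(x - 3)(x - 6) / 144
Then g(x) = 3·L_0(x) + 109·L_1(x) + 763·L_2(x) + 2443·L_3(x).
Expanding and collecting terms gives g(x) = 3x^3 + 3x^2 + 2x - 5.
Evaluating at x = 5: g(5) = 455.

455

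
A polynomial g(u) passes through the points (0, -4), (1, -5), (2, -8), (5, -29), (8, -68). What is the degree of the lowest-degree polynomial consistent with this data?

Divided differences on the nodes 0, 1, 2, 5, 8:
  order 0: -4  -5  -8  -29  -68
  order 1: -1  -3  -7  -13
  order 2: -1  -1  -1
  order 3: 0  0
  order 4: 0
The order-2 divided differences are all -1 (nonzero) and every higher order vanishes, so the data lies on a polynomial of degree exactly 2.

2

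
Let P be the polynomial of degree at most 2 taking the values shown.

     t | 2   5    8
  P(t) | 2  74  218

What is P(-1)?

Using the Lagrange interpolation formula with nodes 2, 5, 8:
  L_0(t) = (t - 5)(t - 8) / 18
  L_1(t) = (t - 2)(t - 8) / -9
  L_2(t) = (t - 2)(t - 5) / 18
Then P(t) = 2·L_0(t) + 74·L_1(t) + 218·L_2(t).
Expanding and collecting terms gives P(t) = 4t² - 4t - 6.
Evaluating at t = -1: P(-1) = 2.

2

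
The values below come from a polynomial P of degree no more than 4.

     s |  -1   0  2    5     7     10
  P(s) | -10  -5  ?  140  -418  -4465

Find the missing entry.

The 5 known points determine the degree-4 polynomial uniquely.
Write P(s) = as^4 + bs^3 + cs^2 + ds + e. Substituting each data point gives a linear system:
  a - b + c - d + e = -10
  e = -5
  625a + 125b + 25c + 5d + e = 140
  2401a + 343b + 49c + 7d + e = -418
  10000a + 1000b + 100c + 10d + e = -4465
Solving the system yields a = -1, b = 5, c = 5, d = 4, e = -5.
So P(s) = -s^4 + 5s^3 + 5s^2 + 4s - 5.
Then P(2) = 47.

47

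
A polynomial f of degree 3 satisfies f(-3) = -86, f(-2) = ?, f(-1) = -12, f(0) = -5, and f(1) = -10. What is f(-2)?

The 4 known points determine the degree-3 polynomial uniquely.
Write f(n) = an^3 + bn^2 + cn + d. Substituting each data point gives a linear system:
  -27a + 9b - 3c + d = -86
  -a + b - c + d = -12
  d = -5
  a + b + c + d = -10
Solving the system yields a = 1, b = -6, c = 0, d = -5.
So f(n) = n³ - 6n² - 5.
Then f(-2) = -37.

-37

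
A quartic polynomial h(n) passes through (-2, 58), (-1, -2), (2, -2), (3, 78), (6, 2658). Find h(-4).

Using the Lagrange interpolation formula with nodes -2, -1, 2, 3, 6:
  L_0(n) = (n + 1)(n - 2)(n - 3)(n - 6) / 160
  L_1(n) = (n + 2)(n - 2)(n - 3)(n - 6) / -84
  L_2(n) = (n + 2)(n + 1)(n - 3)(n - 6) / 48
  L_3(n) = (n + 2)(n + 1)(n - 2)(n - 6) / -60
  L_4(n) = (n + 2)(n + 1)(n - 2)(n - 3) / 672
Then h(n) = 58·L_0(n) - 2·L_1(n) - 2·L_2(n) + 78·L_3(n) + 2658·L_4(n).
Expanding and collecting terms gives h(n) = 3n^4 - 5n^3 - 5n^2 + 5n.
Evaluating at n = -4: h(-4) = 988.

988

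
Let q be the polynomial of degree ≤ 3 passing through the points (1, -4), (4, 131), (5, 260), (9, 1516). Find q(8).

1067

Write q(n) = an^3 + bn^2 + cn + d. Substituting each data point gives a linear system:
  a + b + c + d = -4
  64a + 16b + 4c + d = 131
  125a + 25b + 5c + d = 260
  729a + 81b + 9c + d = 1516
Solving the system yields a = 2, b = 1, c = -2, d = -5.
So q(n) = 2n^3 + n^2 - 2n - 5.
Then q(8) = 1067.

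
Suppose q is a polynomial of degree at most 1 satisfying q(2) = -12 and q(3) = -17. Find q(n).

Write q(n) = an + b. Substituting each data point gives a linear system:
  2a + b = -12
  3a + b = -17
Solving the system yields a = -5, b = -2.
So q(n) = -5n - 2.
Check: q(3) = -17. ✓

q(n) = -5n - 2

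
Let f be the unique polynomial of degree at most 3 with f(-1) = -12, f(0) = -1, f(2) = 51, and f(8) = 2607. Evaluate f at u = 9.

3698

Using the Lagrange interpolation formula with nodes -1, 0, 2, 8:
  L_0(u) = u(u - 2)(u - 8) / -27
  L_1(u) = (u + 1)(u - 2)(u - 8) / 16
  L_2(u) = (u + 1)u(u - 8) / -36
  L_3(u) = (u + 1)u(u - 2) / 432
Then f(u) = -12·L_0(u) - 1·L_1(u) + 51·L_2(u) + 2607·L_3(u).
Expanding and collecting terms gives f(u) = 5u^3 + 6u - 1.
Evaluating at u = 9: f(9) = 3698.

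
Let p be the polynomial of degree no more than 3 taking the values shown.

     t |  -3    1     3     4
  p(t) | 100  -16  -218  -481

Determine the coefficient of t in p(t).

1

Write p(t) = at^3 + bt^2 + ct + d. Substituting each data point gives a linear system:
  -27a + 9b - 3c + d = 100
  a + b + c + d = -16
  27a + 9b + 3c + d = -218
  64a + 16b + 4c + d = -481
Solving the system yields a = -6, b = -6, c = 1, d = -5.
So p(t) = -6t³ - 6t² + t - 5.
The coefficient of t is 1.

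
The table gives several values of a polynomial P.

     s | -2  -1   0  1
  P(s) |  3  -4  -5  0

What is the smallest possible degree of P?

2

Forward differences of the values at s = -2, -1, 0, 1:
  P  : 3  -4  -5  0
  Δ  : -7  -1  5
  Δ^2: 6  6
  Δ^3: 0
The second differences are constant (6) and nonzero, while all higher differences vanish, so the minimal degree is 2.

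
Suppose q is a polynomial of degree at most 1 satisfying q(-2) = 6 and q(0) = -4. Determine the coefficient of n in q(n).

Write q(n) = an + b. Substituting each data point gives a linear system:
  -2a + b = 6
  b = -4
Solving the system yields a = -5, b = -4.
So q(n) = -5n - 4.
The leading coefficient is -5.

-5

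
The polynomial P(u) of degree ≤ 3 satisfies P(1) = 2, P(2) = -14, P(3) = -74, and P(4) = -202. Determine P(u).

Write P(u) = au^3 + bu^2 + cu + d. Substituting each data point gives a linear system:
  a + b + c + d = 2
  8a + 4b + 2c + d = -14
  27a + 9b + 3c + d = -74
  64a + 16b + 4c + d = -202
Solving the system yields a = -4, b = 2, c = 6, d = -2.
So P(u) = -4u^3 + 2u^2 + 6u - 2.
Check: P(4) = -202. ✓

P(u) = -4u^3 + 2u^2 + 6u - 2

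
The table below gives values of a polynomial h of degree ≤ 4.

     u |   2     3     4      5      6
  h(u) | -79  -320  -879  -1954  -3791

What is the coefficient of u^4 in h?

Write h(u) = au^4 + bu^3 + cu^2 + du + e. Substituting each data point gives a linear system:
  16a + 8b + 4c + 2d + e = -79
  81a + 27b + 9c + 3d + e = -320
  256a + 64b + 16c + 4d + e = -879
  625a + 125b + 25c + 5d + e = -1954
  1296a + 216b + 36c + 6d + e = -3791
Solving the system yields a = -2, b = -5, c = -4, d = 4, e = 1.
So h(u) = -2u⁴ - 5u³ - 4u² + 4u + 1.
The leading coefficient is -2.

-2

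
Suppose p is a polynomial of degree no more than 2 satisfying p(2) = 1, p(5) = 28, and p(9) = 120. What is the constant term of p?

Write p(x) = ax^2 + bx + c. Substituting each data point gives a linear system:
  4a + 2b + c = 1
  25a + 5b + c = 28
  81a + 9b + c = 120
Solving the system yields a = 2, b = -5, c = 3.
So p(x) = 2x² - 5x + 3.
The constant term is 3.

3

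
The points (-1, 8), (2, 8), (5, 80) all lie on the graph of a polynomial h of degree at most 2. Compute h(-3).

48

Using the Lagrange interpolation formula with nodes -1, 2, 5:
  L_0(n) = (n - 2)(n - 5) / 18
  L_1(n) = (n + 1)(n - 5) / -9
  L_2(n) = (n + 1)(n - 2) / 18
Then h(n) = 8·L_0(n) + 8·L_1(n) + 80·L_2(n).
Expanding and collecting terms gives h(n) = 4n^2 - 4n.
Evaluating at n = -3: h(-3) = 48.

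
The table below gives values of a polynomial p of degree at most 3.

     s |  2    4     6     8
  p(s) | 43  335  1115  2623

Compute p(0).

Using the Lagrange interpolation formula with nodes 2, 4, 6, 8:
  L_0(s) = (s - 4)(s - 6)(s - 8) / -48
  L_1(s) = (s - 2)(s - 6)(s - 8) / 16
  L_2(s) = (s - 2)(s - 4)(s - 8) / -16
  L_3(s) = (s - 2)(s - 4)(s - 6) / 48
Then p(s) = 43·L_0(s) + 335·L_1(s) + 1115·L_2(s) + 2623·L_3(s).
Expanding and collecting terms gives p(s) = 5s^3 + s^2 - 1.
Evaluating at s = 0: p(0) = -1.

-1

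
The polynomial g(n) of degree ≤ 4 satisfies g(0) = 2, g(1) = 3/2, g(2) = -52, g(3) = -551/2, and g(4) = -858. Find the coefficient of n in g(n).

Write g(n) = an^4 + bn^3 + cn^2 + dn + e. Substituting each data point gives a linear system:
  e = 2
  a + b + c + d + e = 3/2
  16a + 8b + 4c + 2d + e = -52
  81a + 27b + 9c + 3d + e = -551/2
  256a + 64b + 16c + 4d + e = -858
Solving the system yields a = -3, b = -3/2, c = -1, d = 5, e = 2.
So g(n) = -3n^4 - (3/2)n^3 - n^2 + 5n + 2.
The coefficient of n is 5.

5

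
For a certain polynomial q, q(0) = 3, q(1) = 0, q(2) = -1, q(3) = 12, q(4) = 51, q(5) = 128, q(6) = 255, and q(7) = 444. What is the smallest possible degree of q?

3

Forward differences of the values at t = 0, 1, 2, 3, 4, 5, 6, 7:
  q  : 3  0  -1  12  51  128  255  444
  Δ  : -3  -1  13  39  77  127  189
  Δ^2: 2  14  26  38  50  62
  Δ^3: 12  12  12  12  12
  Δ^4: 0  0  0  0
  Δ^5: 0  0  0
  Δ^6: 0  0
  Δ^7: 0
The third differences are constant (12) and nonzero, while all higher differences vanish, so the minimal degree is 3.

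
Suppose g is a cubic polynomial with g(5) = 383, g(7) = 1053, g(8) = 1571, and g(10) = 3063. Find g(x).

Write g(x) = ax^3 + bx^2 + cx + d. Substituting each data point gives a linear system:
  125a + 25b + 5c + d = 383
  343a + 49b + 7c + d = 1053
  512a + 64b + 8c + d = 1571
  1000a + 100b + 10c + d = 3063
Solving the system yields a = 3, b = 1, c = -4, d = 3.
So g(x) = 3x^3 + x^2 - 4x + 3.
Check: g(5) = 383. ✓

g(x) = 3x^3 + x^2 - 4x + 3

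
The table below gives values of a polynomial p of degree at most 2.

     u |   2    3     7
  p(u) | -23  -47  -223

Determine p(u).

p(u) = -4u^2 - 4u + 1

Using the Lagrange interpolation formula with nodes 2, 3, 7:
  L_0(u) = (u - 3)(u - 7) / 5
  L_1(u) = (u - 2)(u - 7) / -4
  L_2(u) = (u - 2)(u - 3) / 20
Then p(u) = -23·L_0(u) - 47·L_1(u) - 223·L_2(u).
Expanding and collecting terms gives p(u) = -4u² - 4u + 1.
Check: p(7) = -223. ✓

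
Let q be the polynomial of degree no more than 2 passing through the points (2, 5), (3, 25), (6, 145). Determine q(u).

Write q(u) = au^2 + bu + c. Substituting each data point gives a linear system:
  4a + 2b + c = 5
  9a + 3b + c = 25
  36a + 6b + c = 145
Solving the system yields a = 5, b = -5, c = -5.
So q(u) = 5u² - 5u - 5.
Check: q(3) = 25. ✓

q(u) = 5u^2 - 5u - 5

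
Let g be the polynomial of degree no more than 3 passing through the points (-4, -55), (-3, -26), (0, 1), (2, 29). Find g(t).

Using the Lagrange interpolation formula with nodes -4, -3, 0, 2:
  L_0(t) = (t + 3)t(t - 2) / -24
  L_1(t) = (t + 4)t(t - 2) / 15
  L_2(t) = (t + 4)(t + 3)(t - 2) / -24
  L_3(t) = (t + 4)(t + 3)t / 60
Then g(t) = -55·L_0(t) - 26·L_1(t) + 1·L_2(t) + 29·L_3(t).
Expanding and collecting terms gives g(t) = t^3 + 2t^2 + 6t + 1.
Check: g(-4) = -55. ✓

g(t) = t^3 + 2t^2 + 6t + 1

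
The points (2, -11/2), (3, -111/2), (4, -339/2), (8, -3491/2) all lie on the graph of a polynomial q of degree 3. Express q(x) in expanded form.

q(x) = -4x^3 + 4x^2 + 6x - 3/2

Write q(x) = ax^3 + bx^2 + cx + d. Substituting each data point gives a linear system:
  8a + 4b + 2c + d = -11/2
  27a + 9b + 3c + d = -111/2
  64a + 16b + 4c + d = -339/2
  512a + 64b + 8c + d = -3491/2
Solving the system yields a = -4, b = 4, c = 6, d = -3/2.
So q(x) = -4x^3 + 4x^2 + 6x - 3/2.
Check: q(2) = -11/2. ✓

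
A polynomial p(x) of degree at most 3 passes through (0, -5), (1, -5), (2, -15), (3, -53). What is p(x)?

p(x) = -3x^3 + 4x^2 - x - 5

Using the Lagrange interpolation formula with nodes 0, 1, 2, 3:
  L_0(x) = (x - 1)(x - 2)(x - 3) / -6
  L_1(x) = x(x - 2)(x - 3) / 2
  L_2(x) = x(x - 1)(x - 3) / -2
  L_3(x) = x(x - 1)(x - 2) / 6
Then p(x) = -5·L_0(x) - 5·L_1(x) - 15·L_2(x) - 53·L_3(x).
Expanding and collecting terms gives p(x) = -3x^3 + 4x^2 - x - 5.
Check: p(0) = -5. ✓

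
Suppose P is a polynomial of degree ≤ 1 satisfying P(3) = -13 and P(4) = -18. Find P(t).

Write P(t) = at + b. Substituting each data point gives a linear system:
  3a + b = -13
  4a + b = -18
Solving the system yields a = -5, b = 2.
So P(t) = -5t + 2.
Check: P(4) = -18. ✓

P(t) = -5t + 2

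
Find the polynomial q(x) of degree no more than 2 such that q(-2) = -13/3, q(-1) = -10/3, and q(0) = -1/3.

q(x) = x^2 + 4x - 1/3

Write q(x) = ax^2 + bx + c. Substituting each data point gives a linear system:
  4a - 2b + c = -13/3
  a - b + c = -10/3
  c = -1/3
Solving the system yields a = 1, b = 4, c = -1/3.
So q(x) = x^2 + 4x - 1/3.
Check: q(-2) = -13/3. ✓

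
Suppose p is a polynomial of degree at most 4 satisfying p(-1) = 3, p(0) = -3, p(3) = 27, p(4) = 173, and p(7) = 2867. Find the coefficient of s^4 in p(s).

Write p(s) = as^4 + bs^3 + cs^2 + ds + e. Substituting each data point gives a linear system:
  a - b + c - d + e = 3
  e = -3
  81a + 27b + 9c + 3d + e = 27
  256a + 64b + 16c + 4d + e = 173
  2401a + 343b + 49c + 7d + e = 2867
Solving the system yields a = 2, b = -6, c = 2, d = 4, e = -3.
So p(s) = 2s^4 - 6s^3 + 2s^2 + 4s - 3.
The leading coefficient is 2.

2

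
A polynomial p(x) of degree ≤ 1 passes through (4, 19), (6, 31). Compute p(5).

Write p(x) = ax + b. Substituting each data point gives a linear system:
  4a + b = 19
  6a + b = 31
Solving the system yields a = 6, b = -5.
So p(x) = 6x - 5.
Then p(5) = 25.

25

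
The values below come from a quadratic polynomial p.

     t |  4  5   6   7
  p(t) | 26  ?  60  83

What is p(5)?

The 3 known points determine the degree-2 polynomial uniquely.
Write p(t) = at^2 + bt + c. Substituting each data point gives a linear system:
  16a + 4b + c = 26
  36a + 6b + c = 60
  49a + 7b + c = 83
Solving the system yields a = 2, b = -3, c = 6.
So p(t) = 2t² - 3t + 6.
Then p(5) = 41.

41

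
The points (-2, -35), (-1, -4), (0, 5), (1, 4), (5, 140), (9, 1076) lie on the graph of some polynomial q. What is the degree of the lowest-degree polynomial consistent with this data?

Divided differences on the nodes -2, -1, 0, 1, 5, 9:
  order 0: -35  -4  5  4  140  1076
  order 1: 31  9  -1  34  234
  order 2: -11  -5  7  25
  order 3: 2  2  2
  order 4: 0  0
  order 5: 0
The order-3 divided differences are all 2 (nonzero) and every higher order vanishes, so the data lies on a polynomial of degree exactly 3.

3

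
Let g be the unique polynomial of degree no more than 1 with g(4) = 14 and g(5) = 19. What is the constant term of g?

Write g(s) = as + b. Substituting each data point gives a linear system:
  4a + b = 14
  5a + b = 19
Solving the system yields a = 5, b = -6.
So g(s) = 5s - 6.
The constant term is -6.

-6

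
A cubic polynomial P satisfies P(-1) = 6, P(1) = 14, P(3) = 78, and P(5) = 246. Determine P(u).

P(u) = u^3 + 4u^2 + 3u + 6

Write P(u) = au^3 + bu^2 + cu + d. Substituting each data point gives a linear system:
  -a + b - c + d = 6
  a + b + c + d = 14
  27a + 9b + 3c + d = 78
  125a + 25b + 5c + d = 246
Solving the system yields a = 1, b = 4, c = 3, d = 6.
So P(u) = u^3 + 4u^2 + 3u + 6.
Check: P(1) = 14. ✓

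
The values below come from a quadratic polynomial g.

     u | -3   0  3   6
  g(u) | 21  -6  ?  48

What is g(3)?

3

On equispaced nodes a degree-2 polynomial has vanishing third forward difference, so
  - g(-3) + 3·g(0) - 3·g(3) + g(6) = 0.
Substituting the known values and solving for g(3):
  -3·g(3) = -9
  g(3) = 3.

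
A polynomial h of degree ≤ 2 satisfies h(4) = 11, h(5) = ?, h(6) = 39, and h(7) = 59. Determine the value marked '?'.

23

On equispaced nodes a degree-2 polynomial has vanishing third forward difference, so
  - h(4) + 3·h(5) - 3·h(6) + h(7) = 0.
Substituting the known values and solving for h(5):
  3·h(5) = 69
  h(5) = 23.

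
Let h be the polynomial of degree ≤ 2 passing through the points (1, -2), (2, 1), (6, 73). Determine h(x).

Write h(x) = ax^2 + bx + c. Substituting each data point gives a linear system:
  a + b + c = -2
  4a + 2b + c = 1
  36a + 6b + c = 73
Solving the system yields a = 3, b = -6, c = 1.
So h(x) = 3x² - 6x + 1.
Check: h(2) = 1. ✓

h(x) = 3x^2 - 6x + 1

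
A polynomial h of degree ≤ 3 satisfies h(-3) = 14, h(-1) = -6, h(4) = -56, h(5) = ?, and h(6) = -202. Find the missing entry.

-114

The 4 known points determine the degree-3 polynomial uniquely.
Write h(s) = as^3 + bs^2 + cs + d. Substituting each data point gives a linear system:
  -27a + 9b - 3c + d = 14
  -a + b - c + d = -6
  64a + 16b + 4c + d = -56
  216a + 36b + 6c + d = -202
Solving the system yields a = -1, b = 0, c = 3, d = -4.
So h(s) = -s³ + 3s - 4.
Then h(5) = -114.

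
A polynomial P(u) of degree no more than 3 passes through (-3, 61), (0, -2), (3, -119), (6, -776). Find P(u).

P(u) = -3u^3 - 3u^2 - 3u - 2

Write P(u) = au^3 + bu^2 + cu + d. Substituting each data point gives a linear system:
  -27a + 9b - 3c + d = 61
  d = -2
  27a + 9b + 3c + d = -119
  216a + 36b + 6c + d = -776
Solving the system yields a = -3, b = -3, c = -3, d = -2.
So P(u) = -3u^3 - 3u^2 - 3u - 2.
Check: P(0) = -2. ✓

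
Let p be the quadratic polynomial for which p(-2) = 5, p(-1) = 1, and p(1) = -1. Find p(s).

Using the Lagrange interpolation formula with nodes -2, -1, 1:
  L_0(s) = (s + 1)(s - 1) / 3
  L_1(s) = (s + 2)(s - 1) / -2
  L_2(s) = (s + 2)(s + 1) / 6
Then p(s) = 5·L_0(s) + 1·L_1(s) - 1·L_2(s).
Expanding and collecting terms gives p(s) = s^2 - s - 1.
Check: p(-2) = 5. ✓

p(s) = s^2 - s - 1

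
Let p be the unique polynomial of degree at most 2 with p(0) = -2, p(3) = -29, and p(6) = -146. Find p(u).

p(u) = -5u^2 + 6u - 2

Write p(u) = au^2 + bu + c. Substituting each data point gives a linear system:
  c = -2
  9a + 3b + c = -29
  36a + 6b + c = -146
Solving the system yields a = -5, b = 6, c = -2.
So p(u) = -5u^2 + 6u - 2.
Check: p(6) = -146. ✓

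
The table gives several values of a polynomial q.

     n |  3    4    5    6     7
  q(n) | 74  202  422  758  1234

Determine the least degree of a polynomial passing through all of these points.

3

Forward differences of the values at n = 3, 4, 5, 6, 7:
  q  : 74  202  422  758  1234
  Δ  : 128  220  336  476
  Δ^2: 92  116  140
  Δ^3: 24  24
  Δ^4: 0
The third differences are constant (24) and nonzero, while all higher differences vanish, so the minimal degree is 3.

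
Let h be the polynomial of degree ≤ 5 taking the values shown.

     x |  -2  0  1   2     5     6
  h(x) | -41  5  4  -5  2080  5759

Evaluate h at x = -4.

-1151

Write h(x) = ax^5 + bx^4 + cx^3 + dx^2 + ex + k. Substituting each data point gives a linear system:
  -32a + 16b - 8c + 4d - 2e + k = -41
  k = 5
  a + b + c + d + e + k = 4
  32a + 16b + 8c + 4d + 2e + k = -5
  3125a + 625b + 125c + 25d + 5e + k = 2080
  7776a + 1296b + 216c + 36d + 6e + k = 5759
Solving the system yields a = 1, b = -1, c = -3, d = -3, e = 5, k = 5.
So h(x) = x^5 - x^4 - 3x^3 - 3x^2 + 5x + 5.
Then h(-4) = -1151.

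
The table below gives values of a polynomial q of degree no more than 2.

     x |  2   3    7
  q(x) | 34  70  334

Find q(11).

Write q(x) = ax^2 + bx + c. Substituting each data point gives a linear system:
  4a + 2b + c = 34
  9a + 3b + c = 70
  49a + 7b + c = 334
Solving the system yields a = 6, b = 6, c = -2.
So q(x) = 6x^2 + 6x - 2.
Then q(11) = 790.

790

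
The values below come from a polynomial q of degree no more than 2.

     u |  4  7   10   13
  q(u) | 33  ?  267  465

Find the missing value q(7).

123

On equispaced nodes a degree-2 polynomial has vanishing third forward difference, so
  - q(4) + 3·q(7) - 3·q(10) + q(13) = 0.
Substituting the known values and solving for q(7):
  3·q(7) = 369
  q(7) = 123.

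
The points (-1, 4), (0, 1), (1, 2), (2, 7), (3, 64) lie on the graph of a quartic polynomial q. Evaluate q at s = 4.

269

Forward differences of the values at s = -1, 0, 1, 2, 3:
  q  : 4  1  2  7  64
  Δ  : -3  1  5  57
  Δ^2: 4  4  52
  Δ^3: 0  48
  Δ^4: 48
The fourth differences are constant, confirming degree 4.
Interpolating (Newton forward form) and evaluating at s = 4 gives q(4) = 269.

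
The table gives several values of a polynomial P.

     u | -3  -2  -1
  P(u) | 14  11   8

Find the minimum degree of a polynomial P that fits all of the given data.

1

Forward differences of the values at u = -3, -2, -1:
  P  : 14  11  8
  Δ  : -3  -3
  Δ^2: 0
The first differences are constant (-3) and nonzero, while all higher differences vanish, so the minimal degree is 1.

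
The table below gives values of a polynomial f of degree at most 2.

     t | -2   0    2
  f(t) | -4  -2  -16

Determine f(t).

f(t) = -2t^2 - 3t - 2

Write f(t) = at^2 + bt + c. Substituting each data point gives a linear system:
  4a - 2b + c = -4
  c = -2
  4a + 2b + c = -16
Solving the system yields a = -2, b = -3, c = -2.
So f(t) = -2t^2 - 3t - 2.
Check: f(-2) = -4. ✓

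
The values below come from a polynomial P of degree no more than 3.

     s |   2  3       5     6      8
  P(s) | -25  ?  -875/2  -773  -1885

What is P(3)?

-175/2

The 4 known points determine the degree-3 polynomial uniquely.
Write P(s) = as^3 + bs^2 + cs + d. Substituting each data point gives a linear system:
  8a + 4b + 2c + d = -25
  125a + 25b + 5c + d = -875/2
  216a + 36b + 6c + d = -773
  512a + 64b + 8c + d = -1885
Solving the system yields a = -4, b = 5/2, c = 1, d = -5.
So P(s) = -4s³ + (5/2)s² + s - 5.
Then P(3) = -175/2.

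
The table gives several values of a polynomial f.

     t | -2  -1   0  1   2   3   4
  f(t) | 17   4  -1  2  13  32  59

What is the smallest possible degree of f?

2

Forward differences of the values at t = -2, -1, 0, 1, 2, 3, 4:
  f  : 17  4  -1  2  13  32  59
  Δ  : -13  -5  3  11  19  27
  Δ^2: 8  8  8  8  8
  Δ^3: 0  0  0  0
  Δ^4: 0  0  0
  Δ^5: 0  0
  Δ^6: 0
The second differences are constant (8) and nonzero, while all higher differences vanish, so the minimal degree is 2.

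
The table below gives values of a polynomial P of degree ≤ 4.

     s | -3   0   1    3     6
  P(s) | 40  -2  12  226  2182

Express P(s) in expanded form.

P(s) = s^4 + 3s^3 + 6s^2 + 4s - 2

Write P(s) = as^4 + bs^3 + cs^2 + ds + e. Substituting each data point gives a linear system:
  81a - 27b + 9c - 3d + e = 40
  e = -2
  a + b + c + d + e = 12
  81a + 27b + 9c + 3d + e = 226
  1296a + 216b + 36c + 6d + e = 2182
Solving the system yields a = 1, b = 3, c = 6, d = 4, e = -2.
So P(s) = s^4 + 3s^3 + 6s^2 + 4s - 2.
Check: P(3) = 226. ✓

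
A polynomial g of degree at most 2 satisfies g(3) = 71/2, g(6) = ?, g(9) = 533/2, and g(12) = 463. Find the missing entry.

124

On equispaced nodes a degree-2 polynomial has vanishing third forward difference, so
  - g(3) + 3·g(6) - 3·g(9) + g(12) = 0.
Substituting the known values and solving for g(6):
  3·g(6) = 372
  g(6) = 124.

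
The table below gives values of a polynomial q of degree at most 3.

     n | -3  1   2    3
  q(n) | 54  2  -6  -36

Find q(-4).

Using the Lagrange interpolation formula with nodes -3, 1, 2, 3:
  L_0(n) = (n - 1)(n - 2)(n - 3) / -120
  L_1(n) = (n + 3)(n - 2)(n - 3) / 8
  L_2(n) = (n + 3)(n - 1)(n - 3) / -5
  L_3(n) = (n + 3)(n - 1)(n - 2) / 12
Then q(n) = 54·L_0(n) + 2·L_1(n) - 6·L_2(n) - 36·L_3(n).
Expanding and collecting terms gives q(n) = -2n³ + n² + 3n.
Evaluating at n = -4: q(-4) = 132.

132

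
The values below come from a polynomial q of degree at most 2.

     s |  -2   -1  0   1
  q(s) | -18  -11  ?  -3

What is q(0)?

-6

The 3 known points determine the degree-2 polynomial uniquely.
Write q(s) = as^2 + bs + c. Substituting each data point gives a linear system:
  4a - 2b + c = -18
  a - b + c = -11
  a + b + c = -3
Solving the system yields a = -1, b = 4, c = -6.
So q(s) = -s^2 + 4s - 6.
Then q(0) = -6.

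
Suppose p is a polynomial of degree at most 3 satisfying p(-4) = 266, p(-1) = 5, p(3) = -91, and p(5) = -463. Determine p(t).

p(t) = -4t^3 + t^2 + 2t + 2

Write p(t) = at^3 + bt^2 + ct + d. Substituting each data point gives a linear system:
  -64a + 16b - 4c + d = 266
  -a + b - c + d = 5
  27a + 9b + 3c + d = -91
  125a + 25b + 5c + d = -463
Solving the system yields a = -4, b = 1, c = 2, d = 2.
So p(t) = -4t^3 + t^2 + 2t + 2.
Check: p(-1) = 5. ✓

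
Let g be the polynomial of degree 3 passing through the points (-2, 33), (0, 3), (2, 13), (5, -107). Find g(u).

g(u) = -2u^3 + 5u^2 + 3u + 3

Write g(u) = au^3 + bu^2 + cu + d. Substituting each data point gives a linear system:
  -8a + 4b - 2c + d = 33
  d = 3
  8a + 4b + 2c + d = 13
  125a + 25b + 5c + d = -107
Solving the system yields a = -2, b = 5, c = 3, d = 3.
So g(u) = -2u³ + 5u² + 3u + 3.
Check: g(0) = 3. ✓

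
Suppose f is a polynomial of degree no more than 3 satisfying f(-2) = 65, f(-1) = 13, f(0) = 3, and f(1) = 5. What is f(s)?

Using the Lagrange interpolation formula with nodes -2, -1, 0, 1:
  L_0(s) = (s + 1)s(s - 1) / -6
  L_1(s) = (s + 2)s(s - 1) / 2
  L_2(s) = (s + 2)(s + 1)(s - 1) / -2
  L_3(s) = (s + 2)(s + 1)s / 6
Then f(s) = 65·L_0(s) + 13·L_1(s) + 3·L_2(s) + 5·L_3(s).
Expanding and collecting terms gives f(s) = -5s³ + 6s² + s + 3.
Check: f(-2) = 65. ✓

f(s) = -5s^3 + 6s^2 + s + 3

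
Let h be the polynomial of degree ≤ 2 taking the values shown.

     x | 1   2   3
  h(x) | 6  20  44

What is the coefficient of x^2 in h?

Write h(x) = ax^2 + bx + c. Substituting each data point gives a linear system:
  a + b + c = 6
  4a + 2b + c = 20
  9a + 3b + c = 44
Solving the system yields a = 5, b = -1, c = 2.
So h(x) = 5x^2 - x + 2.
The leading coefficient is 5.

5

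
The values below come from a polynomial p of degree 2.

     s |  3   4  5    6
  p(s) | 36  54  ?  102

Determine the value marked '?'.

On equispaced nodes a degree-2 polynomial has vanishing third forward difference, so
  - p(3) + 3·p(4) - 3·p(5) + p(6) = 0.
Substituting the known values and solving for p(5):
  -3·p(5) = -228
  p(5) = 76.

76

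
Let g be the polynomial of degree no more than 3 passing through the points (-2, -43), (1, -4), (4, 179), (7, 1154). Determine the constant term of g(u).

-1

Write g(u) = au^3 + bu^2 + cu + d. Substituting each data point gives a linear system:
  -8a + 4b - 2c + d = -43
  a + b + c + d = -4
  64a + 16b + 4c + d = 179
  343a + 49b + 7c + d = 1154
Solving the system yields a = 4, b = -4, c = -3, d = -1.
So g(u) = 4u³ - 4u² - 3u - 1.
The constant term is -1.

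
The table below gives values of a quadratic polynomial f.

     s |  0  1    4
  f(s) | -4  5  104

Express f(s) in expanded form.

Write f(s) = as^2 + bs + c. Substituting each data point gives a linear system:
  c = -4
  a + b + c = 5
  16a + 4b + c = 104
Solving the system yields a = 6, b = 3, c = -4.
So f(s) = 6s^2 + 3s - 4.
Check: f(1) = 5. ✓

f(s) = 6s^2 + 3s - 4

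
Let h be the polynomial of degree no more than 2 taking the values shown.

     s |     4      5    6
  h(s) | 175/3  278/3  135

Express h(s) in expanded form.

h(s) = 4s^2 - (5/3)s + 1

Using the Lagrange interpolation formula with nodes 4, 5, 6:
  L_0(s) = (s - 5)(s - 6) / 2
  L_1(s) = (s - 4)(s - 6) / -1
  L_2(s) = (s - 4)(s - 5) / 2
Then h(s) = 175/3·L_0(s) + 278/3·L_1(s) + 135·L_2(s).
Expanding and collecting terms gives h(s) = 4s^2 - (5/3)s + 1.
Check: h(4) = 175/3. ✓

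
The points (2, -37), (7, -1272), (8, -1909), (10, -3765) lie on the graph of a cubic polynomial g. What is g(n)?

g(n) = -4n^3 + 3n^2 - 6n - 5

Write g(n) = an^3 + bn^2 + cn + d. Substituting each data point gives a linear system:
  8a + 4b + 2c + d = -37
  343a + 49b + 7c + d = -1272
  512a + 64b + 8c + d = -1909
  1000a + 100b + 10c + d = -3765
Solving the system yields a = -4, b = 3, c = -6, d = -5.
So g(n) = -4n^3 + 3n^2 - 6n - 5.
Check: g(10) = -3765. ✓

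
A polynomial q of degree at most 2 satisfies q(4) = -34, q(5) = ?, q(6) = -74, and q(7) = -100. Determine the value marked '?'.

The 3 known points determine the degree-2 polynomial uniquely.
Write q(u) = au^2 + bu + c. Substituting each data point gives a linear system:
  16a + 4b + c = -34
  36a + 6b + c = -74
  49a + 7b + c = -100
Solving the system yields a = -2, b = 0, c = -2.
So q(u) = -2u^2 - 2.
Then q(5) = -52.

-52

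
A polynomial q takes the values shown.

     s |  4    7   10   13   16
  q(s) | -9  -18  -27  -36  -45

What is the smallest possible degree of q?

Forward differences of the values at s = 4, 7, 10, 13, 16:
  q  : -9  -18  -27  -36  -45
  Δ  : -9  -9  -9  -9
  Δ^2: 0  0  0
  Δ^3: 0  0
  Δ^4: 0
The first differences are constant (-9) and nonzero, while all higher differences vanish, so the minimal degree is 1.

1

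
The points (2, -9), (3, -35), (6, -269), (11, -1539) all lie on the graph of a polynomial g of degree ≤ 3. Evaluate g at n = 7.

Using the Lagrange interpolation formula with nodes 2, 3, 6, 11:
  L_0(n) = (n - 3)(n - 6)(n - 11) / -36
  L_1(n) = (n - 2)(n - 6)(n - 11) / 24
  L_2(n) = (n - 2)(n - 3)(n - 11) / -60
  L_3(n) = (n - 2)(n - 3)(n - 6) / 360
Then g(n) = -9·L_0(n) - 35·L_1(n) - 269·L_2(n) - 1539·L_3(n).
Expanding and collecting terms gives g(n) = -n^3 - 2n^2 + 3n + 1.
Evaluating at n = 7: g(7) = -419.

-419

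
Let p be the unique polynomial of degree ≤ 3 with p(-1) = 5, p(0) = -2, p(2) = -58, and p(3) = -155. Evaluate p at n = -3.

Write p(n) = an^3 + bn^2 + cn + d. Substituting each data point gives a linear system:
  -a + b - c + d = 5
  d = -2
  8a + 4b + 2c + d = -58
  27a + 9b + 3c + d = -155
Solving the system yields a = -4, b = -3, c = -6, d = -2.
So p(n) = -4n³ - 3n² - 6n - 2.
Then p(-3) = 97.

97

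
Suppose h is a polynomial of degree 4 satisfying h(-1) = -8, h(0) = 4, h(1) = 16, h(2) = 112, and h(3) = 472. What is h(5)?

Using the Lagrange interpolation formula with nodes -1, 0, 1, 2, 3:
  L_0(n) = n(n - 1)(n - 2)(n - 3) / 24
  L_1(n) = (n + 1)(n - 1)(n - 2)(n - 3) / -6
  L_2(n) = (n + 1)n(n - 2)(n - 3) / 4
  L_3(n) = (n + 1)n(n - 1)(n - 3) / -6
  L_4(n) = (n + 1)n(n - 1)(n - 2) / 24
Then h(n) = -8·L_0(n) + 4·L_1(n) + 16·L_2(n) + 112·L_3(n) + 472·L_4(n).
Expanding and collecting terms gives h(n) = 4n⁴ + 6n³ - 4n² + 6n + 4.
Evaluating at n = 5: h(5) = 3184.

3184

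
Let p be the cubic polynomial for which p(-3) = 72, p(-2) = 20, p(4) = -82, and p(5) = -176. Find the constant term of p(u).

Write p(u) = au^3 + bu^2 + cu + d. Substituting each data point gives a linear system:
  -27a + 9b - 3c + d = 72
  -8a + 4b - 2c + d = 20
  64a + 16b + 4c + d = -82
  125a + 25b + 5c + d = -176
Solving the system yields a = -2, b = 3, c = 1, d = -6.
So p(u) = -2u^3 + 3u^2 + u - 6.
The constant term is -6.

-6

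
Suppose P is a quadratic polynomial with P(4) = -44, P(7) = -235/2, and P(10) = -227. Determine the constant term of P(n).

Write P(n) = an^2 + bn + c. Substituting each data point gives a linear system:
  16a + 4b + c = -44
  49a + 7b + c = -235/2
  100a + 10b + c = -227
Solving the system yields a = -2, b = -5/2, c = -2.
So P(n) = -2n^2 - (5/2)n - 2.
The constant term is -2.

-2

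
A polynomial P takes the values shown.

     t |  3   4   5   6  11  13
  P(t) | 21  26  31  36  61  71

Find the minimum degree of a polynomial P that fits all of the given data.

1

Divided differences on the nodes 3, 4, 5, 6, 11, 13:
  order 0: 21  26  31  36  61  71
  order 1: 5  5  5  5  5
  order 2: 0  0  0  0
  order 3: 0  0  0
  order 4: 0  0
  order 5: 0
The order-1 divided differences are all 5 (nonzero) and every higher order vanishes, so the data lies on a polynomial of degree exactly 1.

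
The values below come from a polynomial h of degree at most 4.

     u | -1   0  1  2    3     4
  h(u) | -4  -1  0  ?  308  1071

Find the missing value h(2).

The 5 known points determine the degree-4 polynomial uniquely.
Write h(u) = au^4 + bu^3 + cu^2 + du + e. Substituting each data point gives a linear system:
  a - b + c - d + e = -4
  e = -1
  a + b + c + d + e = 0
  81a + 27b + 9c + 3d + e = 308
  256a + 64b + 16c + 4d + e = 1071
Solving the system yields a = 5, b = -2, c = -6, d = 4, e = -1.
So h(u) = 5u⁴ - 2u³ - 6u² + 4u - 1.
Then h(2) = 47.

47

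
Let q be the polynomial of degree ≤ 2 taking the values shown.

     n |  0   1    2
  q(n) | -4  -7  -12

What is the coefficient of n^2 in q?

-1

Write q(n) = an^2 + bn + c. Substituting each data point gives a linear system:
  c = -4
  a + b + c = -7
  4a + 2b + c = -12
Solving the system yields a = -1, b = -2, c = -4.
So q(n) = -n^2 - 2n - 4.
The leading coefficient is -1.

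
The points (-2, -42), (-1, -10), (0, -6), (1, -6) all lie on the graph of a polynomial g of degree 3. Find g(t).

Write g(t) = at^3 + bt^2 + ct + d. Substituting each data point gives a linear system:
  -8a + 4b - 2c + d = -42
  -a + b - c + d = -10
  d = -6
  a + b + c + d = -6
Solving the system yields a = 4, b = -2, c = -2, d = -6.
So g(t) = 4t^3 - 2t^2 - 2t - 6.
Check: g(1) = -6. ✓

g(t) = 4t^3 - 2t^2 - 2t - 6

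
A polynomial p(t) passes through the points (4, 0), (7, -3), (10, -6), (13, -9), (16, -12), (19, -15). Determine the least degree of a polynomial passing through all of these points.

1

Forward differences of the values at t = 4, 7, 10, 13, 16, 19:
  p  : 0  -3  -6  -9  -12  -15
  Δ  : -3  -3  -3  -3  -3
  Δ^2: 0  0  0  0
  Δ^3: 0  0  0
  Δ^4: 0  0
  Δ^5: 0
The first differences are constant (-3) and nonzero, while all higher differences vanish, so the minimal degree is 1.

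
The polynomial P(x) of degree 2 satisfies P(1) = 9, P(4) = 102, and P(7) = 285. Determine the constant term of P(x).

Write P(x) = ax^2 + bx + c. Substituting each data point gives a linear system:
  a + b + c = 9
  16a + 4b + c = 102
  49a + 7b + c = 285
Solving the system yields a = 5, b = 6, c = -2.
So P(x) = 5x² + 6x - 2.
The constant term is -2.

-2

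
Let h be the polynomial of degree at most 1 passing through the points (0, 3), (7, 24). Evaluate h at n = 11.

Write h(n) = an + b. Substituting each data point gives a linear system:
  b = 3
  7a + b = 24
Solving the system yields a = 3, b = 3.
So h(n) = 3n + 3.
Then h(11) = 36.

36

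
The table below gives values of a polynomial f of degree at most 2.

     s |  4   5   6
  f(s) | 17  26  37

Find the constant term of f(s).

1

Write f(s) = as^2 + bs + c. Substituting each data point gives a linear system:
  16a + 4b + c = 17
  25a + 5b + c = 26
  36a + 6b + c = 37
Solving the system yields a = 1, b = 0, c = 1.
So f(s) = s^2 + 1.
The constant term is 1.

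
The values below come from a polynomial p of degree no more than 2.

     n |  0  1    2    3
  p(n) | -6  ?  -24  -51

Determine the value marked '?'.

-9

The 3 known points determine the degree-2 polynomial uniquely.
Write p(n) = an^2 + bn + c. Substituting each data point gives a linear system:
  c = -6
  4a + 2b + c = -24
  9a + 3b + c = -51
Solving the system yields a = -6, b = 3, c = -6.
So p(n) = -6n^2 + 3n - 6.
Then p(1) = -9.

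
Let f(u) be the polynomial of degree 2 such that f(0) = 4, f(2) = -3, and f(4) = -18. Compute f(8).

-72

Using the Lagrange interpolation formula with nodes 0, 2, 4:
  L_0(u) = (u - 2)(u - 4) / 8
  L_1(u) = u(u - 4) / -4
  L_2(u) = u(u - 2) / 8
Then f(u) = 4·L_0(u) - 3·L_1(u) - 18·L_2(u).
Expanding and collecting terms gives f(u) = -u^2 - (3/2)u + 4.
Evaluating at u = 8: f(8) = -72.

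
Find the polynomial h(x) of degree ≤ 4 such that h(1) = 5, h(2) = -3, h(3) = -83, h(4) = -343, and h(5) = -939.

h(x) = -2x^4 + 2x^3 + 2x^2 + 2x + 1

Using the Lagrange interpolation formula with nodes 1, 2, 3, 4, 5:
  L_0(x) = (x - 2)(x - 3)(x - 4)(x - 5) / 24
  L_1(x) = (x - 1)(x - 3)(x - 4)(x - 5) / -6
  L_2(x) = (x - 1)(x - 2)(x - 4)(x - 5) / 4
  L_3(x) = (x - 1)(x - 2)(x - 3)(x - 5) / -6
  L_4(x) = (x - 1)(x - 2)(x - 3)(x - 4) / 24
Then h(x) = 5·L_0(x) - 3·L_1(x) - 83·L_2(x) - 343·L_3(x) - 939·L_4(x).
Expanding and collecting terms gives h(x) = -2x⁴ + 2x³ + 2x² + 2x + 1.
Check: h(2) = -3. ✓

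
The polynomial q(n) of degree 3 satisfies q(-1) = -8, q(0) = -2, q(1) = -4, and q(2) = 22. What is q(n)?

Using the Lagrange interpolation formula with nodes -1, 0, 1, 2:
  L_0(n) = n(n - 1)(n - 2) / -6
  L_1(n) = (n + 1)(n - 1)(n - 2) / 2
  L_2(n) = (n + 1)n(n - 2) / -2
  L_3(n) = (n + 1)n(n - 1) / 6
Then q(n) = -8·L_0(n) - 2·L_1(n) - 4·L_2(n) + 22·L_3(n).
Expanding and collecting terms gives q(n) = 6n^3 - 4n^2 - 4n - 2.
Check: q(1) = -4. ✓

q(n) = 6n^3 - 4n^2 - 4n - 2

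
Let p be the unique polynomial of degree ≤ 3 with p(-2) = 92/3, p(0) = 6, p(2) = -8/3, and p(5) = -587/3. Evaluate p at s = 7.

-1753/3

Using the Lagrange interpolation formula with nodes -2, 0, 2, 5:
  L_0(s) = s(s - 2)(s - 5) / -56
  L_1(s) = (s + 2)(s - 2)(s - 5) / 20
  L_2(s) = (s + 2)s(s - 5) / -24
  L_3(s) = (s + 2)s(s - 2) / 105
Then p(s) = 92/3·L_0(s) + 6·L_1(s) - 8/3·L_2(s) - 587/3·L_3(s).
Expanding and collecting terms gives p(s) = -2s^3 + 2s^2 - (1/3)s + 6.
Evaluating at s = 7: p(7) = -1753/3.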